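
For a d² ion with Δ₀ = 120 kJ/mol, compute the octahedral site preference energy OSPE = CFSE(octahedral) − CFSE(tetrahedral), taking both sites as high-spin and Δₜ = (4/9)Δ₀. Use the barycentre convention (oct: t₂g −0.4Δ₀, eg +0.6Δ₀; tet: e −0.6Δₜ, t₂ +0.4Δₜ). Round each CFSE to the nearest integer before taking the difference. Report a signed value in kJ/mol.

-32

Octahedral high-spin t₂g² eg⁰: CFSE = -0.8 × 120 = -96 kJ/mol.
Tetrahedral e² t₂⁰ gives -1.2Δₜ = -1.2 × (4/9) × 120 = -64 kJ/mol.
Subtracting, OSPE = -96 − (-64) = -32 kJ/mol.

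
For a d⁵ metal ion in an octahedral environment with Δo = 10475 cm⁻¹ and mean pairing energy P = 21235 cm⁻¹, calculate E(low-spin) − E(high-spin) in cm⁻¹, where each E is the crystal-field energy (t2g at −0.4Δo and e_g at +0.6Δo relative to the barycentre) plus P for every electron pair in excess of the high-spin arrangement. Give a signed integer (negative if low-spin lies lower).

21520

High-spin d⁵ fills as t2g^3 e_g^2 with CFSE 3(−0.4) + 2(+0.6) = 0.0Δo = 0 cm⁻¹.
Low-spin t2g^5 e_g^0 gives -2.0Δo = -20950 cm⁻¹, but forming 2 extra pairs costs 2P = 42470 cm⁻¹, so E(LS) = -20950 + 42470 = 21520 cm⁻¹.
Thus E(LS) − E(HS) = 21520 cm⁻¹.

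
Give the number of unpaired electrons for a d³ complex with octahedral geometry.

3

Configuration: t2g^3 e_g^0, giving 3 unpaired electrons.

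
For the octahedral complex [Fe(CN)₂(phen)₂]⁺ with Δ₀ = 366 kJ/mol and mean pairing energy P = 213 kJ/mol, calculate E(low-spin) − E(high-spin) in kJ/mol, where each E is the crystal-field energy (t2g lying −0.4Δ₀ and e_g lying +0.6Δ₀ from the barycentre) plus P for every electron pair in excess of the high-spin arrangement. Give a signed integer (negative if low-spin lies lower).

Ligand charges: 2×(-1) from CN⁻ and 2×(+0) from phen sum to -2; with overall charge +1, Fe is +3.
Fe sits in group 8; removing 3 electrons leaves Fe³⁺ with 8 − 3 = 5 d electrons.
In the high-spin limit (t2g^3 e_g^2) the orbital term is 0.0Δ₀ = 0 kJ/mol, with no excess pairing.
Low-spin: t2g^5 e_g^0, orbital CFSE = -2.0Δ₀ = -732 kJ/mol; plus 2 excess pairs × P = +426 kJ/mol; total -306 kJ/mol.
Thus E(LS) − E(HS) = -306 kJ/mol.

-306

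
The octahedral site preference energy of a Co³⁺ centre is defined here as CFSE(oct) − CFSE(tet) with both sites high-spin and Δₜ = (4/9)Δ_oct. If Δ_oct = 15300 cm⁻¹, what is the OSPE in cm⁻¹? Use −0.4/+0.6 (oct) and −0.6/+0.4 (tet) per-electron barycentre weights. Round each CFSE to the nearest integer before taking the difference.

Co³⁺: group 9, so d-count = 9 − 3 = 6.
In an octahedral site d⁶ (HS) is t2g^4 e_g^2, giving CFSE(oct) = -0.4Δ_oct = -6120 cm⁻¹.
Tetrahedral e^3 t2^3 gives -0.6Δₜ = -0.6 × (4/9) × 15300 = -4080 cm⁻¹.
OSPE = -6120 − (-4080) = -2040 cm⁻¹.

-2040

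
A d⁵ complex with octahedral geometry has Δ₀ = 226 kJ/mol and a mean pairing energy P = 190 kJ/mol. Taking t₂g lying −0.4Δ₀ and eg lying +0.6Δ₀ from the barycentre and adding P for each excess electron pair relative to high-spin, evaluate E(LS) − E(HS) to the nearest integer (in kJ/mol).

-72

High-spin d⁵ fills as t₂g³ eg² with CFSE 3(−0.4) + 2(+0.6) = 0.0Δ₀ = 0 kJ/mol.
For low-spin the configuration is t₂g⁵ eg⁰: orbital energy -2.0 × 226 = -452 kJ/mol, and 2 additional pairs relative to high-spin add 380 kJ/mol, giving -72 kJ/mol.
E(LS) − E(HS) = -72 − (0) = -72 kJ/mol.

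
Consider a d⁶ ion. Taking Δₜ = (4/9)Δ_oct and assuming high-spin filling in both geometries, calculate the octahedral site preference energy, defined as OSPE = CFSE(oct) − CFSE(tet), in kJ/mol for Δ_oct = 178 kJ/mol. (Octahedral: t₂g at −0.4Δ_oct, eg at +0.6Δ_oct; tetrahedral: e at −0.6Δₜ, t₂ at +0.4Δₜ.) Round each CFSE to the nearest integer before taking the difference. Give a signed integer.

Octahedral high-spin t₂g⁴ eg²: CFSE = -0.4 × 178 = -71 kJ/mol.
Tetrahedral: e³ t₂³, CFSE = 3(−0.6) + 3(+0.4) = -0.6Δₜ = -0.6 × (4/9) × 178 = -47 kJ/mol.
Subtracting, OSPE = -71 − (-47) = -24 kJ/mol.

-24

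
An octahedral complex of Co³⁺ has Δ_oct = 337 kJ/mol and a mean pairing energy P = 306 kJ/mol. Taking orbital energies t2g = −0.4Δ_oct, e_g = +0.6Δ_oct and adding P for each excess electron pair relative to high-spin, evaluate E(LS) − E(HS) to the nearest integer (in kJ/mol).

-62

Co sits in group 9; removing 3 electrons leaves Co³⁺ with 9 − 3 = 6 d electrons.
High-spin: t2g^4 e_g^2, CFSE = -0.4Δ_oct = -135 kJ/mol.
Low-spin t2g^6 e_g^0 gives -2.4Δ_oct = -809 kJ/mol, but forming 2 extra pairs costs 2P = 612 kJ/mol, so E(LS) = -809 + 612 = -197 kJ/mol.
The difference is -197 − (-135) = -62 kJ/mol, so low-spin lies lower.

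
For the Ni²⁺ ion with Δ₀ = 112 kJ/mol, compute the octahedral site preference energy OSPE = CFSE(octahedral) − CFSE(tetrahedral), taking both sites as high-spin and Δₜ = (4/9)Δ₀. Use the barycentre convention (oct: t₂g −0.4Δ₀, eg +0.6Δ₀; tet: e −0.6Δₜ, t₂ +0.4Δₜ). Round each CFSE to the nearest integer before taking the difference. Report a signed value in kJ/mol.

Ni²⁺: group 10, so d-count = 10 − 2 = 8.
Octahedral (high-spin): t₂g⁶ eg², CFSE = 6(−0.4) + 2(+0.6) = -1.2Δ₀ = -1.2 × 112 = -134 kJ/mol.
Tetrahedral: e⁴ t₂⁴, CFSE = 4(−0.6) + 4(+0.4) = -0.8Δₜ = -0.8 × (4/9) × 112 = -40 kJ/mol.
OSPE = CFSE(oct) − CFSE(tet) = -134 − (-40) = -94 kJ/mol.

-94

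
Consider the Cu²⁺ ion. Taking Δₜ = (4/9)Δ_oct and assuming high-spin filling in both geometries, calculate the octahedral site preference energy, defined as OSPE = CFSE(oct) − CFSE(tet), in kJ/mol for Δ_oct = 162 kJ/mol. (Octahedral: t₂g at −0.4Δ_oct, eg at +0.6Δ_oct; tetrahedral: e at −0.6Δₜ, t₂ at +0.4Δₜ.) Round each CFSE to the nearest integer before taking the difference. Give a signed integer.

Group 11 minus oxidation state +2 gives a d⁹ configuration for Cu²⁺.
Octahedral (high-spin): t₂g⁶ eg³, CFSE = 6(−0.4) + 3(+0.6) = -0.6Δ_oct = -0.6 × 162 = -97 kJ/mol.
In a tetrahedral site the filling is e⁴ t₂⁵: CFSE(tet) = -0.4Δₜ = -0.4 × (4/9)(162) = -29 kJ/mol.
OSPE = CFSE(oct) − CFSE(tet) = -97 − (-29) = -68 kJ/mol.

-68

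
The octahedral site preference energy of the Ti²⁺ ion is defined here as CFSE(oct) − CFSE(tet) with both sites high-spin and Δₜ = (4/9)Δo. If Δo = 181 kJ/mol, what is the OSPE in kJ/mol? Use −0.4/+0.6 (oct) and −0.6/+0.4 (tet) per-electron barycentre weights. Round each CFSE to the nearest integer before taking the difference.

-48

Group 4 minus oxidation state +2 gives a d² configuration for Ti²⁺.
Octahedral (high-spin): t₂g² eg⁰, CFSE = 2(−0.4) + 0(+0.6) = -0.8Δo = -0.8 × 181 = -145 kJ/mol.
In a tetrahedral site the filling is e² t₂⁰: CFSE(tet) = -1.2Δₜ = -1.2 × (4/9)(181) = -97 kJ/mol.
OSPE = -145 − (-97) = -48 kJ/mol.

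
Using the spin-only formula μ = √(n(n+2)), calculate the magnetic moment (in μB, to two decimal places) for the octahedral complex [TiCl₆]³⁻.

1.73 μB

Each Cl⁻ contributes -1; 6 × (-1) = -6. With overall charge -3, Ti is in the +3 oxidation state.
Group 4 minus oxidation state +3 gives a d¹ configuration for Ti³⁺.
Configuration: t₂g¹ eg⁰ → 1 unpaired electron.
μ(spin-only) = √[1(1+2)] = √3 ≈ 1.73 μB.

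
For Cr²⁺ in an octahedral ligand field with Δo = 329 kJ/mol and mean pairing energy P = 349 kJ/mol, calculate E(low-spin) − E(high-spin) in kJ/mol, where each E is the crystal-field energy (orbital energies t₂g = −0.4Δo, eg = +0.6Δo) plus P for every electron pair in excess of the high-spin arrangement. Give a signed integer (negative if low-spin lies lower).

20

Cr is in group 6, so Cr²⁺ is d⁴ (6 − 2 = 4).
High-spin d⁴ fills as t₂g³ eg¹ with CFSE 3(−0.4) + 1(+0.6) = -0.6Δo = -197 kJ/mol.
Low-spin: t₂g⁴ eg⁰, orbital CFSE = -1.6Δo = -526 kJ/mol; plus 1 excess pair × P = +349 kJ/mol; total -177 kJ/mol.
E(LS) − E(HS) = -177 − (-197) = 20 kJ/mol.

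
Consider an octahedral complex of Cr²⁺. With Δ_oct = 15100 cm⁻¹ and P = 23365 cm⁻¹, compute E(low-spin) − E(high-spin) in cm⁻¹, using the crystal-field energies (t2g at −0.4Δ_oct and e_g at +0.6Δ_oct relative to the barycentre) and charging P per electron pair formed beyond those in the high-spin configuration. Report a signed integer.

8265

Cr²⁺: group 6, so d-count = 6 − 2 = 4.
High-spin: t2g^3 e_g^1, CFSE = -0.6Δ_oct = -9060 cm⁻¹.
Low-spin t2g^4 e_g^0 gives -1.6Δ_oct = -24160 cm⁻¹, but forming 1 extra pair costs 1P = 23365 cm⁻¹, so E(LS) = -24160 + 23365 = -795 cm⁻¹.
Thus E(LS) − E(HS) = 8265 cm⁻¹.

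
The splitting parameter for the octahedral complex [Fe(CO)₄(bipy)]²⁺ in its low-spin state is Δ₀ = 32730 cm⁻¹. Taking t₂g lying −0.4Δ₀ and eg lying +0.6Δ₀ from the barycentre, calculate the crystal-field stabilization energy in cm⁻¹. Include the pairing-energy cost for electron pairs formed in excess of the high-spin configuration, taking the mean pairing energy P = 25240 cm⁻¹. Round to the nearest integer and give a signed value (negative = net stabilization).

Ligand charges: 4×(+0) from CO and 1×(+0) from bipy sum to +0; with overall charge +2, Fe is +2.
Fe²⁺: group 8, so d-count = 8 − 2 = 6.
Configuration: t₂g⁶ eg⁰.
The orbital stabilization is -2.4Δ₀ = -2.4 × 32730 = -78552 cm⁻¹.
Pairing penalty: 3 pairs vs 1 in the high-spin reference → 2 extra × P = 50480 cm⁻¹.
Overall CFSE = -78552 + 50480 = -28072 cm⁻¹.

-28072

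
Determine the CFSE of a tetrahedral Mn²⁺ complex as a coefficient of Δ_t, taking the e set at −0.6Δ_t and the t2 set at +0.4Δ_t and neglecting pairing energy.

Mn²⁺: group 7, so d-count = 7 − 2 = 5.
With tetrahedral geometry the complex is necessarily high-spin.
Configuration: e^2 t2^3.
CFSE = 2(-0.6Δ_t) + 3(0.4Δ_t) = -1.2Δ_t + 1.2Δ_t = 0.0Δ_t.

0.0 Δ_t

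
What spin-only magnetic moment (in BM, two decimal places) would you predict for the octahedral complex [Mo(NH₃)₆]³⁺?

3.87 BM

NH₃ is neutral, so the +3 overall charge sits on Mo: oxidation state +3.
Mo sits in group 6; removing 3 electrons leaves Mo³⁺ with 6 − 3 = 3 d electrons.
For octahedral d³ the high- and low-spin configurations coincide.
Configuration: t₂g³ eg⁰ → 3 unpaired electrons.
μ(spin-only) = √[3(3+2)] = √15 ≈ 3.87 BM.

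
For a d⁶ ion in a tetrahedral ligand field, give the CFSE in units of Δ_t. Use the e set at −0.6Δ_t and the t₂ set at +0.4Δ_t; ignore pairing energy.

-0.6 Δ_t

With tetrahedral geometry the complex is necessarily high-spin.
Configuration: e³ t₂³.
CFSE = 3(-0.6Δ_t) + 3(0.4Δ_t) = -1.8Δ_t + 1.2Δ_t = -0.6Δ_t.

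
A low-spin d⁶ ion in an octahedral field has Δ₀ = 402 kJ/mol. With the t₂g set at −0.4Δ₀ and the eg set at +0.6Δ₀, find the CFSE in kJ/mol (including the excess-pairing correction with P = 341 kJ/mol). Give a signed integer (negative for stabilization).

Configuration: t₂g⁶ eg⁰.
CFSE(orbital) = 6×(-0.4Δ₀) + 0×(0.6Δ₀) = -2.4Δ₀; with Δ₀ = 402 kJ/mol that is -965 kJ/mol.
Relative to high-spin t₂g⁴ eg² (1 paired), the low-spin configuration has 2 additional pairs, contributing +2 × 341 = +682 kJ/mol.
Net CFSE = -965 + 682 = -283 kJ/mol.

-283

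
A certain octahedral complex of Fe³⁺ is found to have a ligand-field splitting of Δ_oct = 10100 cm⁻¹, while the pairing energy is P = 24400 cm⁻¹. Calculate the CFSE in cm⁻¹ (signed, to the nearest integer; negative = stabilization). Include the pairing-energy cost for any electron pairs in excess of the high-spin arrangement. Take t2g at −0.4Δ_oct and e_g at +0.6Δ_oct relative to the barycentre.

Group 8 minus oxidation state +3 gives a d⁵ configuration for Fe³⁺.
Here Δ_oct < P (10100 < 24400), so the high-spin state is favoured.
That gives t2g^3 e_g^2.
Orbital CFSE = 0.0Δ_oct = 0.0 × 10100 = 0 cm⁻¹.
High-spin has no excess pairs, so no pairing correction applies.

0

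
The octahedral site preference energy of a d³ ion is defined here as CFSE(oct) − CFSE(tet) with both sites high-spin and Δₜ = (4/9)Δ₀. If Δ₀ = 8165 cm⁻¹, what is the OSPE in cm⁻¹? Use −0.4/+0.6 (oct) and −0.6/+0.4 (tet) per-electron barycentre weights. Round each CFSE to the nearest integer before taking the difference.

Octahedral high-spin t₂g³ eg⁰: CFSE = -1.2 × 8165 = -9798 cm⁻¹.
Tetrahedral e² t₂¹ gives -0.8Δₜ = -0.8 × (4/9) × 8165 = -2903 cm⁻¹.
Subtracting, OSPE = -9798 − (-2903) = -6895 cm⁻¹.

-6895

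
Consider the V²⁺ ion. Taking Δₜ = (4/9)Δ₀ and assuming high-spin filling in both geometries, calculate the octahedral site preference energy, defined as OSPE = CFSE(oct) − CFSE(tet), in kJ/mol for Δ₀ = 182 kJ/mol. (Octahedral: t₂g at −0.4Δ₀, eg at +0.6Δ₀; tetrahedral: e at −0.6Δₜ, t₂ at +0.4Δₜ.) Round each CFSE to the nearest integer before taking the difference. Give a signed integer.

Group 5 minus oxidation state +2 gives a d³ configuration for V²⁺.
Octahedral (high-spin): t₂g³ eg⁰, CFSE = 3(−0.4) + 0(+0.6) = -1.2Δ₀ = -1.2 × 182 = -218 kJ/mol.
Tetrahedral e² t₂¹ gives -0.8Δₜ = -0.8 × (4/9) × 182 = -65 kJ/mol.
Subtracting, OSPE = -218 − (-65) = -153 kJ/mol.

-153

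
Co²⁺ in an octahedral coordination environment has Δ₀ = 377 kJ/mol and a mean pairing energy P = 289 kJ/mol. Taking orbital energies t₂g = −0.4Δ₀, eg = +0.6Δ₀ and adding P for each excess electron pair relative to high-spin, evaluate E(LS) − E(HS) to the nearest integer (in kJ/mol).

Co sits in group 9; removing 2 electrons leaves Co²⁺ with 9 − 2 = 7 d electrons.
High-spin d⁷ fills as t₂g⁵ eg² with CFSE 5(−0.4) + 2(+0.6) = -0.8Δ₀ = -302 kJ/mol.
Low-spin: t₂g⁶ eg¹, orbital CFSE = -1.8Δ₀ = -679 kJ/mol; plus 1 excess pair × P = +289 kJ/mol; total -390 kJ/mol.
The difference is -390 − (-302) = -88 kJ/mol, so low-spin lies lower.

-88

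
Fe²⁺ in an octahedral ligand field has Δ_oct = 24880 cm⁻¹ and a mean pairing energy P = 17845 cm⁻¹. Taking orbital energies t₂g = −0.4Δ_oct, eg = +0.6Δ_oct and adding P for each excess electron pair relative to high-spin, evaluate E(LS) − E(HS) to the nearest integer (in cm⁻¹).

-14070

Fe sits in group 8; removing 2 electrons leaves Fe²⁺ with 8 − 2 = 6 d electrons.
High-spin: t₂g⁴ eg², CFSE = -0.4Δ_oct = -9952 cm⁻¹.
Low-spin: t₂g⁶ eg⁰, orbital CFSE = -2.4Δ_oct = -59712 cm⁻¹; plus 2 excess pairs × P = +35690 cm⁻¹; total -24022 cm⁻¹.
E(LS) − E(HS) = -24022 − (-9952) = -14070 cm⁻¹.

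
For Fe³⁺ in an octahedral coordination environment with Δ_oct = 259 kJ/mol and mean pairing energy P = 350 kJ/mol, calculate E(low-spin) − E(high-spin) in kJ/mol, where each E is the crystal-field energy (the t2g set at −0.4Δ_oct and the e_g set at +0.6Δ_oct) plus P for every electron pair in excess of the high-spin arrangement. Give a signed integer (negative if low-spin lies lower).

182

Fe³⁺: group 8, so d-count = 8 − 3 = 5.
In the high-spin limit (t2g^3 e_g^2) the orbital term is 0.0Δ_oct = 0 kJ/mol, with no excess pairing.
Low-spin t2g^5 e_g^0 gives -2.0Δ_oct = -518 kJ/mol, but forming 2 extra pairs costs 2P = 700 kJ/mol, so E(LS) = -518 + 700 = 182 kJ/mol.
Thus E(LS) − E(HS) = 182 kJ/mol.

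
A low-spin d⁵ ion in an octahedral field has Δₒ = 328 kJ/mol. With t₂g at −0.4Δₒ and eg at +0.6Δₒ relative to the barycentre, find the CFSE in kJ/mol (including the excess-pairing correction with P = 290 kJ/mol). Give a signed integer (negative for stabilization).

-76

The d⁵ electrons fill as t₂g⁵ eg⁰.
CFSE(orbital) = 5×(-0.4Δₒ) + 0×(0.6Δₒ) = -2.0Δₒ; with Δₒ = 328 kJ/mol that is -656 kJ/mol.
Relative to high-spin t₂g³ eg² (0 paired), the low-spin configuration has 2 additional pairs, contributing +2 × 290 = +580 kJ/mol.
Combining: -656 + 580 = -76 kJ/mol.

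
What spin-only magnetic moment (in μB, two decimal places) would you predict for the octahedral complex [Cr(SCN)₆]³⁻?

Each SCN⁻ contributes -1; 6 × (-1) = -6. With overall charge -3, Cr is in the +3 oxidation state.
Cr³⁺: group 6, so d-count = 6 − 3 = 3.
Configuration: t2g^3 e_g^0 → 3 unpaired electrons.
μ(spin-only) = √[3(3+2)] = √15 ≈ 3.87 μB.

3.87 μB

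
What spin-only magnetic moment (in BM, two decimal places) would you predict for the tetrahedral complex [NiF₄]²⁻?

Each F⁻ contributes -1; 4 × (-1) = -4. With overall charge -2, Ni is in the +2 oxidation state.
Ni sits in group 10; removing 2 electrons leaves Ni²⁺ with 10 − 2 = 8 d electrons.
Tetrahedral splitting is small, so the complex is high-spin.
Configuration: e^4 t2^4 → 2 unpaired electrons.
μ(spin-only) = √[2(2+2)] = √8 ≈ 2.83 BM.

2.83 BM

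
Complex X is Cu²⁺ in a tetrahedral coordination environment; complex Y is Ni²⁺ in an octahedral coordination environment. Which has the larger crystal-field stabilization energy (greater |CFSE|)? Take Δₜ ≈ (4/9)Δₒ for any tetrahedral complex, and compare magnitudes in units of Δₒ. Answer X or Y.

X: Cu sits in group 11; removing 2 electrons leaves Cu²⁺ with 11 − 2 = 9 d electrons; With tetrahedral geometry the complex is necessarily high-spin; e⁴ t₂⁵, CFSE = -0.4Δₜ ≈ -0.18Δₒ.
Y: Ni sits in group 10; removing 2 electrons leaves Ni²⁺ with 10 − 2 = 8 d electrons; For octahedral d⁸ the high- and low-spin configurations coincide; t₂g⁶ eg², CFSE = -1.2Δₒ.
So Y has the larger |CFSE|.

Y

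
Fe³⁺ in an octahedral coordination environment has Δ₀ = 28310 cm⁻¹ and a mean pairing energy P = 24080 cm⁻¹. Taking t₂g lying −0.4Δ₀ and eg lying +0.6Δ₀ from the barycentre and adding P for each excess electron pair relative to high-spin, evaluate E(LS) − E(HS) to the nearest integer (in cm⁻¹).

-8460

Fe³⁺: group 8, so d-count = 8 − 3 = 5.
High-spin: t₂g³ eg², CFSE = 0.0Δ₀ = 0 cm⁻¹.
For low-spin the configuration is t₂g⁵ eg⁰: orbital energy -2.0 × 28310 = -56620 cm⁻¹, and 2 additional pairs relative to high-spin add 48160 cm⁻¹, giving -8460 cm⁻¹.
E(LS) − E(HS) = -8460 − (0) = -8460 cm⁻¹.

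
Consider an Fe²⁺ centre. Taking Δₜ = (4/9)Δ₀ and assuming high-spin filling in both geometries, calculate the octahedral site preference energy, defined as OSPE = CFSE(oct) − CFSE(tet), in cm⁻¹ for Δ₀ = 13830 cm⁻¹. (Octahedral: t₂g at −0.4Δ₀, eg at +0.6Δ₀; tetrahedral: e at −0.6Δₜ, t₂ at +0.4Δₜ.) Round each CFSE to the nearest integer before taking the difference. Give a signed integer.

-1844

Group 8 minus oxidation state +2 gives a d⁶ configuration for Fe²⁺.
In an octahedral site d⁶ (HS) is t₂g⁴ eg², giving CFSE(oct) = -0.4Δ₀ = -5532 cm⁻¹.
Tetrahedral: e³ t₂³, CFSE = 3(−0.6) + 3(+0.4) = -0.6Δₜ = -0.6 × (4/9) × 13830 = -3688 cm⁻¹.
OSPE = -5532 − (-3688) = -1844 cm⁻¹.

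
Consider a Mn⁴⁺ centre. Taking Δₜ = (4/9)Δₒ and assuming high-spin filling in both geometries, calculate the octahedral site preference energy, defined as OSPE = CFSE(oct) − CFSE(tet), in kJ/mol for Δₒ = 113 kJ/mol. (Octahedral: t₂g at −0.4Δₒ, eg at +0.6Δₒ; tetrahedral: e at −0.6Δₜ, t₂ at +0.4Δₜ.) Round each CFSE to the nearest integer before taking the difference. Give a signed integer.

-96

Mn⁴⁺: group 7, so d-count = 7 − 4 = 3.
Octahedral (high-spin): t₂g³ eg⁰, CFSE = 3(−0.4) + 0(+0.6) = -1.2Δₒ = -1.2 × 113 = -136 kJ/mol.
In a tetrahedral site the filling is e² t₂¹: CFSE(tet) = -0.8Δₜ = -0.8 × (4/9)(113) = -40 kJ/mol.
Subtracting, OSPE = -136 − (-40) = -96 kJ/mol.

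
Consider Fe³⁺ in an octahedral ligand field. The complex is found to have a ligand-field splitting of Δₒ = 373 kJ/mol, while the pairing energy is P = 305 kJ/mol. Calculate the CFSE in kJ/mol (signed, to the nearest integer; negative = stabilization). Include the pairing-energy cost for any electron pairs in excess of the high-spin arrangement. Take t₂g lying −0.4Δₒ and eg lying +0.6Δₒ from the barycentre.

Fe³⁺: group 8, so d-count = 8 − 3 = 5.
Since Δₒ = 373 kJ/mol > P = 305 kJ/mol, the complex adopts the low-spin configuration.
Configuration: t₂g⁵ eg⁰.
Orbital CFSE = -2.0Δₒ = -2.0 × 373 = -746 kJ/mol.
Excess pairs vs high-spin: 2 − 0 = 2; pairing cost = +610 kJ/mol.
Net CFSE = -746 + 610 = -136 kJ/mol.

-136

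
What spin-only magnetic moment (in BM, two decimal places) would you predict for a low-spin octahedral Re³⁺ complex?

Re sits in group 7; removing 3 electrons leaves Re³⁺ with 7 − 3 = 4 d electrons.
Configuration: t2g^4 e_g^0 → 2 unpaired electrons.
μ(spin-only) = √[2(2+2)] = √8 ≈ 2.83 BM.

2.83 BM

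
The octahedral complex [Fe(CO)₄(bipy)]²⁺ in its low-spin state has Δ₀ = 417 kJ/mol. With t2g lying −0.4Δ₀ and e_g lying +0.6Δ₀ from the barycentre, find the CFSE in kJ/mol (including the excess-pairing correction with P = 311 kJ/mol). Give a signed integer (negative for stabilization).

-379

Ligand charges: 4×(+0) from CO and 1×(+0) from bipy sum to +0; with overall charge +2, Fe is +2.
Fe sits in group 8; removing 2 electrons leaves Fe²⁺ with 8 − 2 = 6 d electrons.
Electron filling gives t2g^6 e_g^0.
CFSE(orbital) = 6×(-0.4Δ₀) + 0×(0.6Δ₀) = -2.4Δ₀; with Δ₀ = 417 kJ/mol that is -1001 kJ/mol.
Pairing penalty: 3 pairs vs 1 in the high-spin reference → 2 extra × P = 622 kJ/mol.
Overall CFSE = -1001 + 622 = -379 kJ/mol.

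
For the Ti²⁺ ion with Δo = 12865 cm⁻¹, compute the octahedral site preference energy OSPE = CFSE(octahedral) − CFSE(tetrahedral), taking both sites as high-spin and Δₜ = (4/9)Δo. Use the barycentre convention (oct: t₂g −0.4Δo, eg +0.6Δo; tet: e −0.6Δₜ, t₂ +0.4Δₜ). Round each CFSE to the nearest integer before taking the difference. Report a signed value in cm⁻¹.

-3431

Ti²⁺: group 4, so d-count = 4 − 2 = 2.
In an octahedral site d² (HS) is t₂g² eg⁰, giving CFSE(oct) = -0.8Δo = -10292 cm⁻¹.
Tetrahedral: e² t₂⁰, CFSE = 2(−0.6) + 0(+0.4) = -1.2Δₜ = -1.2 × (4/9) × 12865 = -6861 cm⁻¹.
OSPE = CFSE(oct) − CFSE(tet) = -10292 − (-6861) = -3431 cm⁻¹.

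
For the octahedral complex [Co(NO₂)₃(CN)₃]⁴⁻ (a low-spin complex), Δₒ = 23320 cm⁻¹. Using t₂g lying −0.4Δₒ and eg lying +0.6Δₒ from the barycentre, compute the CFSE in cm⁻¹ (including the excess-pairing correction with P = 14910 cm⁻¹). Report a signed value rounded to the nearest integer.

-27066

Ligand charges: 3×(-1) from NO₂⁻ and 3×(-1) from CN⁻ sum to -6; with overall charge -4, Co is +2.
Co is in group 9, so Co²⁺ is d⁷ (9 − 2 = 7).
The d⁷ electrons fill as t₂g⁶ eg¹.
Orbital CFSE = 6(-0.4) + 1(0.6) = -1.8Δₒ = -1.8 × 23320 = -41976 cm⁻¹.
Pairing penalty: 3 pairs vs 2 in the high-spin reference → 1 extra × P = 14910 cm⁻¹.
Net CFSE = -41976 + 14910 = -27066 cm⁻¹.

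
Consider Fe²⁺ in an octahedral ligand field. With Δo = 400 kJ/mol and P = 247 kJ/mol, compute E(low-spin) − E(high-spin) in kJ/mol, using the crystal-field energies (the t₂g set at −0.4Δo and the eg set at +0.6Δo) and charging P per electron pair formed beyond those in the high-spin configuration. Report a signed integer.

Fe is in group 8, so Fe²⁺ is d⁶ (8 − 2 = 6).
High-spin: t₂g⁴ eg², CFSE = -0.4Δo = -160 kJ/mol.
For low-spin the configuration is t₂g⁶ eg⁰: orbital energy -2.4 × 400 = -960 kJ/mol, and 2 additional pairs relative to high-spin add 494 kJ/mol, giving -466 kJ/mol.
The difference is -466 − (-160) = -306 kJ/mol, so low-spin lies lower.

-306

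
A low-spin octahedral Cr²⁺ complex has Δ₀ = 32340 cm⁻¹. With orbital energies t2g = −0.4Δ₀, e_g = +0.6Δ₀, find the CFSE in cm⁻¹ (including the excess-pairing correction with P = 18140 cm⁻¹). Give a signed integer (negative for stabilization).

Cr²⁺: group 6, so d-count = 6 − 2 = 4.
The d⁴ electrons fill as t2g^4 e_g^0.
Orbital CFSE = 4(-0.4) + 0(0.6) = -1.6Δ₀ = -1.6 × 32340 = -51744 cm⁻¹.
Pairing penalty: 1 pair vs 0 in the high-spin reference → 1 extra × P = 18140 cm⁻¹.
Combining: -51744 + 18140 = -33604 cm⁻¹.

-33604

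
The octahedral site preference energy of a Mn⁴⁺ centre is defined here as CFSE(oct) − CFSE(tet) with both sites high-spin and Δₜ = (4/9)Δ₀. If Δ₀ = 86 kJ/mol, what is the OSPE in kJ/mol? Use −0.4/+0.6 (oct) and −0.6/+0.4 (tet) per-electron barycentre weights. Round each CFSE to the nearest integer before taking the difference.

-72

Group 7 minus oxidation state +4 gives a d³ configuration for Mn⁴⁺.
In an octahedral site d³ (HS) is t₂g³ eg⁰, giving CFSE(oct) = -1.2Δ₀ = -103 kJ/mol.
Tetrahedral e² t₂¹ gives -0.8Δₜ = -0.8 × (4/9) × 86 = -31 kJ/mol.
OSPE = -103 − (-31) = -72 kJ/mol.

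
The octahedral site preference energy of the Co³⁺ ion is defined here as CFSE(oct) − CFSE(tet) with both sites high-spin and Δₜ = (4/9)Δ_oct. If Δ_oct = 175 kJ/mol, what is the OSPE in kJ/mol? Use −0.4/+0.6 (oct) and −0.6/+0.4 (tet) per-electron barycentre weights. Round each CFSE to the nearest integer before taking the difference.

Group 9 minus oxidation state +3 gives a d⁶ configuration for Co³⁺.
Octahedral (high-spin): t₂g⁴ eg², CFSE = 4(−0.4) + 2(+0.6) = -0.4Δ_oct = -0.4 × 175 = -70 kJ/mol.
Tetrahedral: e³ t₂³, CFSE = 3(−0.6) + 3(+0.4) = -0.6Δₜ = -0.6 × (4/9) × 175 = -47 kJ/mol.
OSPE = -70 − (-47) = -23 kJ/mol.

-23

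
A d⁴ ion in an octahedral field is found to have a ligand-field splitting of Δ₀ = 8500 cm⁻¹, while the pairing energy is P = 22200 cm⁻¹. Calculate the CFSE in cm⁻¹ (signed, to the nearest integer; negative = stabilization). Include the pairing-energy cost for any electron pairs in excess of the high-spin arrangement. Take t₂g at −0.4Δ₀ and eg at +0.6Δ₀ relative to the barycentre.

With Δ₀ < P the complex is high-spin.
Filling d⁴ accordingly: t₂g³ eg¹.
Orbital CFSE = -0.6Δ₀ = -0.6 × 8500 = -5100 cm⁻¹.
High-spin has no excess pairs, so no pairing correction applies.

-5100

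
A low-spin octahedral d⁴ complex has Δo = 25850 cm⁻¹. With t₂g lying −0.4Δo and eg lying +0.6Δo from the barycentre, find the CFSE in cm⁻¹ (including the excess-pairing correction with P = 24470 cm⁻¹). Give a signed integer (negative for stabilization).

-16890

Electron filling gives t₂g⁴ eg⁰.
CFSE(orbital) = 4×(-0.4Δo) + 0×(0.6Δo) = -1.6Δo; with Δo = 25850 cm⁻¹ that is -41360 cm⁻¹.
High-spin d⁴ would be t₂g³ eg¹ with 0 pairs; low-spin has 1, so 1 excess pair costs +1P = +24470 cm⁻¹.
Net CFSE = -41360 + 24470 = -16890 cm⁻¹.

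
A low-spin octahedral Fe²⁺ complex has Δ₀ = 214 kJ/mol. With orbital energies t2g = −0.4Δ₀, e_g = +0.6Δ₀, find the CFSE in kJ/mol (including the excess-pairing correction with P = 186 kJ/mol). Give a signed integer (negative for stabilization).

-142

Fe²⁺: group 8, so d-count = 8 − 2 = 6.
Configuration: t2g^6 e_g^0.
Orbital CFSE = 6(-0.4) + 0(0.6) = -2.4Δ₀ = -2.4 × 214 = -514 kJ/mol.
High-spin d⁶ would be t2g^4 e_g^2 with 1 pair; low-spin has 3, so 2 excess pairs cost +2P = +372 kJ/mol.
Net CFSE = -514 + 372 = -142 kJ/mol.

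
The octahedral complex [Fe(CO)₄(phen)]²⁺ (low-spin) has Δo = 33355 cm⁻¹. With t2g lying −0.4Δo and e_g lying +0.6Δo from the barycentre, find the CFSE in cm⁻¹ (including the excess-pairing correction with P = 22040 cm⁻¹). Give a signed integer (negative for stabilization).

-35972

Ligand charges: 4×(+0) from CO and 1×(+0) from phen sum to +0; with overall charge +2, Fe is +2.
Fe sits in group 8; removing 2 electrons leaves Fe²⁺ with 8 − 2 = 6 d electrons.
The d⁶ electrons fill as t2g^6 e_g^0.
The orbital stabilization is -2.4Δo = -2.4 × 33355 = -80052 cm⁻¹.
Pairing penalty: 3 pairs vs 1 in the high-spin reference → 2 extra × P = 44080 cm⁻¹.
Net CFSE = -80052 + 44080 = -35972 cm⁻¹.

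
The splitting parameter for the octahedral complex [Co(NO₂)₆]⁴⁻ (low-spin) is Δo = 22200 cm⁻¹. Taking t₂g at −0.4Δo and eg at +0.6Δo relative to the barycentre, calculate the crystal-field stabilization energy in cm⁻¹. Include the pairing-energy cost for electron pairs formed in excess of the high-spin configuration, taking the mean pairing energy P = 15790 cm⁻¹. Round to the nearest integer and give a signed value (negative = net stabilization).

-24170

Each NO₂⁻ contributes -1; 6 × (-1) = -6. With overall charge -4, Co is in the +2 oxidation state.
Co sits in group 9; removing 2 electrons leaves Co²⁺ with 9 − 2 = 7 d electrons.
Electron filling gives t₂g⁶ eg¹.
Orbital CFSE = 6(-0.4) + 1(0.6) = -1.8Δo = -1.8 × 22200 = -39960 cm⁻¹.
Relative to high-spin t₂g⁵ eg² (2 paired), the low-spin configuration has 1 additional pair, contributing +1 × 15790 = +15790 cm⁻¹.
Net CFSE = -39960 + 15790 = -24170 cm⁻¹.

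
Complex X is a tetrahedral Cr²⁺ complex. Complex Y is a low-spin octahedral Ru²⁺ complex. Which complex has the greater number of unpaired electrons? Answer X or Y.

X

X: Group 6 minus oxidation state +2 gives a d⁴ configuration for Cr²⁺; Tetrahedral fields are weak (Δₜ ≈ 4/9 Δₒ), so electrons fill high-spin; e² t₂² → 4 unpaired.
Y: Group 8 minus oxidation state +2 gives a d⁶ configuration for Ru²⁺; t2g^6 e_g^0 → 0 unpaired.
So X has more unpaired electrons.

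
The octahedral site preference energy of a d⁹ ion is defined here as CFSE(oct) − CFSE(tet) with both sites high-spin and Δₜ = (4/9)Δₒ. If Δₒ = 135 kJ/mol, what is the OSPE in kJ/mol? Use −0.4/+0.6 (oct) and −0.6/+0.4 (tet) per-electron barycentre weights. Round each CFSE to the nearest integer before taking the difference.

Octahedral (high-spin): t2g^6 e_g^3, CFSE = 6(−0.4) + 3(+0.6) = -0.6Δₒ = -0.6 × 135 = -81 kJ/mol.
Tetrahedral e^4 t2^5 gives -0.4Δₜ = -0.4 × (4/9) × 135 = -24 kJ/mol.
OSPE = -81 − (-24) = -57 kJ/mol.

-57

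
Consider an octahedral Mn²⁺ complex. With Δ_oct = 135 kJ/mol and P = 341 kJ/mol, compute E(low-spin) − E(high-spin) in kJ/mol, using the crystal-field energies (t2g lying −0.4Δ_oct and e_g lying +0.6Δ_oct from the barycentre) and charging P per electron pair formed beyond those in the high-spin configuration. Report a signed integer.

412

Mn is in group 7, so Mn²⁺ is d⁵ (7 − 2 = 5).
High-spin d⁵ fills as t2g^3 e_g^2 with CFSE 3(−0.4) + 2(+0.6) = 0.0Δ_oct = 0 kJ/mol.
For low-spin the configuration is t2g^5 e_g^0: orbital energy -2.0 × 135 = -270 kJ/mol, and 2 additional pairs relative to high-spin add 682 kJ/mol, giving 412 kJ/mol.
E(LS) − E(HS) = 412 − (0) = 412 kJ/mol.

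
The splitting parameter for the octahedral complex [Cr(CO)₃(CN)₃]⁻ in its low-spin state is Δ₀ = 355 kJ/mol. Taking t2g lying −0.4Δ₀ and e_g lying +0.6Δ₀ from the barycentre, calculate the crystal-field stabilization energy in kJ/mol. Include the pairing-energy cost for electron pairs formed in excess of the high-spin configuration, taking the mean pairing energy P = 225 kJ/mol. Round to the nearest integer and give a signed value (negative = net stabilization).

-343

Ligand charges: 3×(+0) from CO and 3×(-1) from CN⁻ sum to -3; with overall charge -1, Cr is +2.
Group 6 minus oxidation state +2 gives a d⁴ configuration for Cr²⁺.
The d⁴ electrons fill as t2g^4 e_g^0.
CFSE(orbital) = 4×(-0.4Δ₀) + 0×(0.6Δ₀) = -1.6Δ₀; with Δ₀ = 355 kJ/mol that is -568 kJ/mol.
Pairing penalty: 1 pair vs 0 in the high-spin reference → 1 extra × P = 225 kJ/mol.
Combining: -568 + 225 = -343 kJ/mol.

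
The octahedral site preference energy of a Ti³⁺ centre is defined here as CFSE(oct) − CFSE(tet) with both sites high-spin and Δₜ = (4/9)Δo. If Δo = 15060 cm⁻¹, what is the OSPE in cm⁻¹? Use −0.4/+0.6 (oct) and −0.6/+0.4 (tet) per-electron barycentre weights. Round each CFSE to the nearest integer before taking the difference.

-2008

Ti³⁺: group 4, so d-count = 4 − 3 = 1.
Octahedral (high-spin): t₂g¹ eg⁰, CFSE = 1(−0.4) + 0(+0.6) = -0.4Δo = -0.4 × 15060 = -6024 cm⁻¹.
Tetrahedral e¹ t₂⁰ gives -0.6Δₜ = -0.6 × (4/9) × 15060 = -4016 cm⁻¹.
Subtracting, OSPE = -6024 − (-4016) = -2008 cm⁻¹.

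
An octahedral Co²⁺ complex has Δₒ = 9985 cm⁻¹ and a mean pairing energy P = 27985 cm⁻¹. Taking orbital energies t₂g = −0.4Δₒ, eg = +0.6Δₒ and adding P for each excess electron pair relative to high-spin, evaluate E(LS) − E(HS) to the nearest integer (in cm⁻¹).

Co sits in group 9; removing 2 electrons leaves Co²⁺ with 9 − 2 = 7 d electrons.
High-spin d⁷ fills as t₂g⁵ eg² with CFSE 5(−0.4) + 2(+0.6) = -0.8Δₒ = -7988 cm⁻¹.
Low-spin t₂g⁶ eg¹ gives -1.8Δₒ = -17973 cm⁻¹, but forming 1 extra pair costs 1P = 27985 cm⁻¹, so E(LS) = -17973 + 27985 = 10012 cm⁻¹.
E(LS) − E(HS) = 10012 − (-7988) = 18000 cm⁻¹.

18000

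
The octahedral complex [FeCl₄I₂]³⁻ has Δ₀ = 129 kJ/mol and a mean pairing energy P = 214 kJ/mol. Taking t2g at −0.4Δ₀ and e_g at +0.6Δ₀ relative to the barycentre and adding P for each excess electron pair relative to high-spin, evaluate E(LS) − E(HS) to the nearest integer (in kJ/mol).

170

Ligand charges: 4×(-1) from Cl⁻ and 2×(-1) from I⁻ sum to -6; with overall charge -3, Fe is +3.
Fe sits in group 8; removing 3 electrons leaves Fe³⁺ with 8 − 3 = 5 d electrons.
High-spin: t2g^3 e_g^2, CFSE = 0.0Δ₀ = 0 kJ/mol.
For low-spin the configuration is t2g^5 e_g^0: orbital energy -2.0 × 129 = -258 kJ/mol, and 2 additional pairs relative to high-spin add 428 kJ/mol, giving 170 kJ/mol.
E(LS) − E(HS) = 170 − (0) = 170 kJ/mol.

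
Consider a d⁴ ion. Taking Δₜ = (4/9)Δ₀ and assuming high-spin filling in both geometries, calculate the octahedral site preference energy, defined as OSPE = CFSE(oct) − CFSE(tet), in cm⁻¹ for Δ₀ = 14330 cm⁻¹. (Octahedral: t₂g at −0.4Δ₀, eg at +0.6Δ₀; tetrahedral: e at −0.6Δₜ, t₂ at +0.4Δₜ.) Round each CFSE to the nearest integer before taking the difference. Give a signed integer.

-6050

In an octahedral site d⁴ (HS) is t₂g³ eg¹, giving CFSE(oct) = -0.6Δ₀ = -8598 cm⁻¹.
In a tetrahedral site the filling is e² t₂²: CFSE(tet) = -0.4Δₜ = -0.4 × (4/9)(14330) = -2548 cm⁻¹.
OSPE = CFSE(oct) − CFSE(tet) = -8598 − (-2548) = -6050 cm⁻¹.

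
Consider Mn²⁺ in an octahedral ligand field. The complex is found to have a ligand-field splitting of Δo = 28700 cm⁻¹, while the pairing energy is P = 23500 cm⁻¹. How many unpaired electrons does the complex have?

1

Group 7 minus oxidation state +2 gives a d⁵ configuration for Mn²⁺.
Here Δo > P (28700 > 23500), so the low-spin state is favoured.
That gives t2g^5 e_g^0.
Unpaired electrons: 1.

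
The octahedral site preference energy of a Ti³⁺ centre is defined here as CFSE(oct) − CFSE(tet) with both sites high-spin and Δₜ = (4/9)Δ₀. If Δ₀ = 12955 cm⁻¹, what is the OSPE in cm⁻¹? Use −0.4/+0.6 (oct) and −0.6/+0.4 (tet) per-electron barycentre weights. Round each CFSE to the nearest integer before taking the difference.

Ti³⁺: group 4, so d-count = 4 − 3 = 1.
Octahedral high-spin t₂g¹ eg⁰: CFSE = -0.4 × 12955 = -5182 cm⁻¹.
Tetrahedral: e¹ t₂⁰, CFSE = 1(−0.6) + 0(+0.4) = -0.6Δₜ = -0.6 × (4/9) × 12955 = -3455 cm⁻¹.
OSPE = -5182 − (-3455) = -1727 cm⁻¹.

-1727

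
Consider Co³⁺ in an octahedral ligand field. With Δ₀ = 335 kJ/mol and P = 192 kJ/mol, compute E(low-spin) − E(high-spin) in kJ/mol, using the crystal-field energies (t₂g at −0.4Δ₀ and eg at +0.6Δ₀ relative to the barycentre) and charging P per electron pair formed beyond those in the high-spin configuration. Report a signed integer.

Group 9 minus oxidation state +3 gives a d⁶ configuration for Co³⁺.
In the high-spin limit (t₂g⁴ eg²) the orbital term is -0.4Δ₀ = -134 kJ/mol, with no excess pairing.
For low-spin the configuration is t₂g⁶ eg⁰: orbital energy -2.4 × 335 = -804 kJ/mol, and 2 additional pairs relative to high-spin add 384 kJ/mol, giving -420 kJ/mol.
The difference is -420 − (-134) = -286 kJ/mol, so low-spin lies lower.

-286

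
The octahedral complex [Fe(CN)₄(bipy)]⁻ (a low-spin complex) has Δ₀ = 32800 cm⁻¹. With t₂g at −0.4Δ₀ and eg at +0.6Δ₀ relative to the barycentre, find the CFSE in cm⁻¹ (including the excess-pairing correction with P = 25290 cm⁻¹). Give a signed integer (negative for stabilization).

Ligand charges: 4×(-1) from CN⁻ and 1×(+0) from bipy sum to -4; with overall charge -1, Fe is +3.
Fe sits in group 8; removing 3 electrons leaves Fe³⁺ with 8 − 3 = 5 d electrons.
Electron filling gives t₂g⁵ eg⁰.
Orbital CFSE = 5(-0.4) + 0(0.6) = -2.0Δ₀ = -2.0 × 32800 = -65600 cm⁻¹.
Relative to high-spin t₂g³ eg² (0 paired), the low-spin configuration has 2 additional pairs, contributing +2 × 25290 = +50580 cm⁻¹.
Overall CFSE = -65600 + 50580 = -15020 cm⁻¹.

-15020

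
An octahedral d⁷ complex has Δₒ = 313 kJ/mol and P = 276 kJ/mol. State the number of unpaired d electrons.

With Δₒ > P the complex is low-spin.
Filling d⁷ accordingly: t₂g⁶ eg¹.
Unpaired electrons: 1.

1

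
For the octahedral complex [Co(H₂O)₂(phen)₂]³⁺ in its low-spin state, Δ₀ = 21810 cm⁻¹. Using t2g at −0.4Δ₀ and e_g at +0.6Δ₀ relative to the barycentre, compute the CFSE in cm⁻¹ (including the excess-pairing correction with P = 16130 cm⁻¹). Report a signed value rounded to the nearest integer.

Ligand charges: 2×(+0) from H₂O and 2×(+0) from phen sum to +0; with overall charge +3, Co is +3.
Co sits in group 9; removing 3 electrons leaves Co³⁺ with 9 − 3 = 6 d electrons.
Electron filling gives t2g^6 e_g^0.
Orbital CFSE = 6(-0.4) + 0(0.6) = -2.4Δ₀ = -2.4 × 21810 = -52344 cm⁻¹.
High-spin d⁶ would be t2g^4 e_g^2 with 1 pair; low-spin has 3, so 2 excess pairs cost +2P = +32260 cm⁻¹.
Net CFSE = -52344 + 32260 = -20084 cm⁻¹.

-20084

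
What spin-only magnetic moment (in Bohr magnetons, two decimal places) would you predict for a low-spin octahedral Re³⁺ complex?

Re is in group 7, so Re³⁺ is d⁴ (7 − 3 = 4).
Configuration: t2g^4 e_g^0 → 2 unpaired electrons.
μ(spin-only) = √[2(2+2)] = √8 ≈ 2.83 Bohr magnetons.

2.83 Bohr magnetons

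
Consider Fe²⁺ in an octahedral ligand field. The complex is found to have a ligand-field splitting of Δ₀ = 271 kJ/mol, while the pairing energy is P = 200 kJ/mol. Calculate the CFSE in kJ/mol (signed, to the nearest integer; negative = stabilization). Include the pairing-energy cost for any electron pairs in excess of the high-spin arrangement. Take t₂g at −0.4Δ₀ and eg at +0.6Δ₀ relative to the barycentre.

Group 8 minus oxidation state +2 gives a d⁶ configuration for Fe²⁺.
Here Δ₀ > P (271 > 200), so the low-spin state is favoured.
Filling d⁶ accordingly: t₂g⁶ eg⁰.
Orbital CFSE = -2.4Δ₀ = -2.4 × 271 = -650 kJ/mol.
Excess pairs vs high-spin: 3 − 1 = 2; pairing cost = +400 kJ/mol.
Net CFSE = -650 + 400 = -250 kJ/mol.

-250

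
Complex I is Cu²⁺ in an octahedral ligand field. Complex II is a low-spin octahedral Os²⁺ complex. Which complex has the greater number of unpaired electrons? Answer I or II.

I

I: Cu is in group 11, so Cu²⁺ is d⁹ (11 − 2 = 9); t2g^6 e_g^3 → 1 unpaired.
II: Os sits in group 8; removing 2 electrons leaves Os²⁺ with 8 − 2 = 6 d electrons; t₂g⁶ eg⁰ → 0 unpaired.
So I has more unpaired electrons.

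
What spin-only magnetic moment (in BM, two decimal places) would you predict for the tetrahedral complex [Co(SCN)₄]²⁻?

Each SCN⁻ contributes -1; 4 × (-1) = -4. With overall charge -2, Co is in the +2 oxidation state.
Co sits in group 9; removing 2 electrons leaves Co²⁺ with 9 − 2 = 7 d electrons.
With tetrahedral geometry the complex is necessarily high-spin.
Configuration: e^4 t2^3 → 3 unpaired electrons.
μ(spin-only) = √[3(3+2)] = √15 ≈ 3.87 BM.

3.87 BM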